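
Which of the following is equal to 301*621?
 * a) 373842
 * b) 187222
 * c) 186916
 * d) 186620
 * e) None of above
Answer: e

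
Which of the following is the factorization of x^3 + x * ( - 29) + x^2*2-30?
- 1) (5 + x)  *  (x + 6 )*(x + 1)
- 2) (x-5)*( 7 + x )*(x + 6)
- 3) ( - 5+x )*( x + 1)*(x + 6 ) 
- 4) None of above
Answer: 3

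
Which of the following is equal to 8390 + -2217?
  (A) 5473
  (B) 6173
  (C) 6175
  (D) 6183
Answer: B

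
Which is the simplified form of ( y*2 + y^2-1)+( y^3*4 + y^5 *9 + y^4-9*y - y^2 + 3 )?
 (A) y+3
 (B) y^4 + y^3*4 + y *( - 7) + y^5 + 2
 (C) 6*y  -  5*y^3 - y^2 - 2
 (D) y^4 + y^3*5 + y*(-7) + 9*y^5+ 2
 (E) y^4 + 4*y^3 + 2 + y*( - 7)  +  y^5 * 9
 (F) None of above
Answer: E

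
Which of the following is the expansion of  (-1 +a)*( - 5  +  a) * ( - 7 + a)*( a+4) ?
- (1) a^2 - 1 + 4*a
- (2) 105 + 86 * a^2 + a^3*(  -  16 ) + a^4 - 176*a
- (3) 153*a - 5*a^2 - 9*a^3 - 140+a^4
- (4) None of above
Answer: 3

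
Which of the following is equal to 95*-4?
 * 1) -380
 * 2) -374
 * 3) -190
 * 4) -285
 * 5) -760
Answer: 1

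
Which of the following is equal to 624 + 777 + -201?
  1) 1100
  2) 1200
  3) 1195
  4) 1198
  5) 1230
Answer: 2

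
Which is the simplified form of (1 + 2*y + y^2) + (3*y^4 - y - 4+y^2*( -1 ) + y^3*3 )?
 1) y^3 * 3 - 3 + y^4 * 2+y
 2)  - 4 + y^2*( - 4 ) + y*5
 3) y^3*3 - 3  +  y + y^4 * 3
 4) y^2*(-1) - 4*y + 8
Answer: 3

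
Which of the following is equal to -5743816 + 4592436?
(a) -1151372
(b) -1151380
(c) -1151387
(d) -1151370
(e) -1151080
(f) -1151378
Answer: b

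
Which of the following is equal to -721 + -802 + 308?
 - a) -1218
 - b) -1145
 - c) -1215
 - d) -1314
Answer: c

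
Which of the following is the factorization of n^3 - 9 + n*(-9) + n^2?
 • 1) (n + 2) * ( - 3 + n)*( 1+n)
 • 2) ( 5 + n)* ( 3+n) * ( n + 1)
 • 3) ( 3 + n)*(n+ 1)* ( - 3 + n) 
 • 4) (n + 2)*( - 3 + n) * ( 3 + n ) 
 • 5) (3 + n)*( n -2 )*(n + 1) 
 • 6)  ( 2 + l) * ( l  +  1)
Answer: 3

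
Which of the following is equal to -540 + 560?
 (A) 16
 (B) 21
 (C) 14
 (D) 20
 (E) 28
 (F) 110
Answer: D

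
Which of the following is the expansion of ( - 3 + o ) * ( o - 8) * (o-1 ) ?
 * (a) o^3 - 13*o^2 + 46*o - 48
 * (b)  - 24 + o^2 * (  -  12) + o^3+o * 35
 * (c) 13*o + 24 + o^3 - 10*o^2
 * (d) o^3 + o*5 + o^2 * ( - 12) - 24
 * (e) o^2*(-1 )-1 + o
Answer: b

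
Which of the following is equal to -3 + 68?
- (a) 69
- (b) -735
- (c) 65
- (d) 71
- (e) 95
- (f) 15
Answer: c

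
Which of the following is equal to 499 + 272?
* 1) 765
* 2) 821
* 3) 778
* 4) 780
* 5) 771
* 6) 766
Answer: 5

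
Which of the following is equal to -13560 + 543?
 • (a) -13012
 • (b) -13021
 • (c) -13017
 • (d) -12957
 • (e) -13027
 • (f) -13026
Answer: c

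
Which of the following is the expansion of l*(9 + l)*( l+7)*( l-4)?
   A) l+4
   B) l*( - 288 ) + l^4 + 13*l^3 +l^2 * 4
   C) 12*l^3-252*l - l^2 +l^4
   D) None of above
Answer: C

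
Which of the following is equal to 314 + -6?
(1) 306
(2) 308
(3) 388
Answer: 2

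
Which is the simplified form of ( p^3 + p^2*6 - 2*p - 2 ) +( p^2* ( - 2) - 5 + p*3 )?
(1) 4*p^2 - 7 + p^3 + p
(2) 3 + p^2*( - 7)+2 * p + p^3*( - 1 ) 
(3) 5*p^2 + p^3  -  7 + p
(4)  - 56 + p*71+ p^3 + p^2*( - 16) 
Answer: 1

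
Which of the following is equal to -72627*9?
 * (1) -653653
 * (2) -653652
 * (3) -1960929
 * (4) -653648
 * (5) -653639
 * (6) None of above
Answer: 6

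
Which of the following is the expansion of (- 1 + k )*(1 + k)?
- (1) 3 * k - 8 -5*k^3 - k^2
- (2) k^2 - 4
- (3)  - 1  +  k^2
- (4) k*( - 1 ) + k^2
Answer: 3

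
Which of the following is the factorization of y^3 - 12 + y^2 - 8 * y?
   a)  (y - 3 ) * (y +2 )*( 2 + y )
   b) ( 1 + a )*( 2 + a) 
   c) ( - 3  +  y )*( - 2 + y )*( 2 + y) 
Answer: a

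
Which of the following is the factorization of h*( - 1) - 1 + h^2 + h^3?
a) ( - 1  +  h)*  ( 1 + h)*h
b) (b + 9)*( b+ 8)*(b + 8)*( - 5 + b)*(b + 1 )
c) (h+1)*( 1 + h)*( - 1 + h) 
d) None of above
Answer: c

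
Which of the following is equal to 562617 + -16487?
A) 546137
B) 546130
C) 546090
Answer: B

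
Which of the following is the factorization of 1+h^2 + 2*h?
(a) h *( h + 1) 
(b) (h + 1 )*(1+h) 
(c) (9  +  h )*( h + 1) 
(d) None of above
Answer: b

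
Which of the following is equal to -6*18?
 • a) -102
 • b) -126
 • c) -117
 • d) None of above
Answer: d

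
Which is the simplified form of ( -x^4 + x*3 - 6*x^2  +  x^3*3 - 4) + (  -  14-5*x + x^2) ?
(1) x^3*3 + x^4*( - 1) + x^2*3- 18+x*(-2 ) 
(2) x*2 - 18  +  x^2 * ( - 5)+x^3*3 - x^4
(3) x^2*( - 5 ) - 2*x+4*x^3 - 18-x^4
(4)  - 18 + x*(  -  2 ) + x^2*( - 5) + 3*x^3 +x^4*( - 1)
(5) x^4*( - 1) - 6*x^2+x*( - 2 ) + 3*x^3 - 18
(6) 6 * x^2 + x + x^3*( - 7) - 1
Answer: 4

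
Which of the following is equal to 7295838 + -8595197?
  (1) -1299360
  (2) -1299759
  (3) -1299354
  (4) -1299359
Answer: 4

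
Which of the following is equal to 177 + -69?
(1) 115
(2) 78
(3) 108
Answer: 3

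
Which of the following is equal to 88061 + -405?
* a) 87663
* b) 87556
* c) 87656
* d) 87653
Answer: c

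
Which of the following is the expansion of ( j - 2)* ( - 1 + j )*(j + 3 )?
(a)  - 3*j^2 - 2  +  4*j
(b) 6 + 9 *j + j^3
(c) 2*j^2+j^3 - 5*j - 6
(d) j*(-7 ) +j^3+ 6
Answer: d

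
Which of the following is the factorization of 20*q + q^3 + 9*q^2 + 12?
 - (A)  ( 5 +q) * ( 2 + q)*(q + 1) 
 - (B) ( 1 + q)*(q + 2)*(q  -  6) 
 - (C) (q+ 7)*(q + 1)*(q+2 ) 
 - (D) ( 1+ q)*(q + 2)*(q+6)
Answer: D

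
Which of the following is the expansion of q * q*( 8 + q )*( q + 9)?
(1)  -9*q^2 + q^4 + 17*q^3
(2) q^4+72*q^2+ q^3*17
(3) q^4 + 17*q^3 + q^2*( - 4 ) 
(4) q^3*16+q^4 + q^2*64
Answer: 2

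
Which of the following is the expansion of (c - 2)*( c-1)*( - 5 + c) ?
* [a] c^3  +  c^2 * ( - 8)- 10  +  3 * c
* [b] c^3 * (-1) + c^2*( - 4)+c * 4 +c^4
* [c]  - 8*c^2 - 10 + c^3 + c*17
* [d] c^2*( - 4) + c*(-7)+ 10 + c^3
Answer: c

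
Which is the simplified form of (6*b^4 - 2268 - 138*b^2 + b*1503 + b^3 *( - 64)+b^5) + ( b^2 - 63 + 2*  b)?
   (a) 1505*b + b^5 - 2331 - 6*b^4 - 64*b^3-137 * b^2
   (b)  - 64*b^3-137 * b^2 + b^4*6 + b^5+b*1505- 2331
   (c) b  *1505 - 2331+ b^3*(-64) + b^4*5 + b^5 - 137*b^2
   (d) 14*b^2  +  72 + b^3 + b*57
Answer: b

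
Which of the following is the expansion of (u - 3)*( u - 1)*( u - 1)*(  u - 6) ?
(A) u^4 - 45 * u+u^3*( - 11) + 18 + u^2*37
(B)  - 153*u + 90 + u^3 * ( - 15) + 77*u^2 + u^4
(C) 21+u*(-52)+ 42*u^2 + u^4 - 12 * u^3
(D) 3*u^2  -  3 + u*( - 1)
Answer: A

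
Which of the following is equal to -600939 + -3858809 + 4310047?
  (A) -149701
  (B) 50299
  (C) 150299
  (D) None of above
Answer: A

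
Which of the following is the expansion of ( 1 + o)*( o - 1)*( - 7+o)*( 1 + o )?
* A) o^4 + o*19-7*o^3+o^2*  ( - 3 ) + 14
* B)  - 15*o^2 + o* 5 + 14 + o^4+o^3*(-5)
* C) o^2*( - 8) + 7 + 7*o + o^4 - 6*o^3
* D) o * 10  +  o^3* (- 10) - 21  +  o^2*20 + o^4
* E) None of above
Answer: E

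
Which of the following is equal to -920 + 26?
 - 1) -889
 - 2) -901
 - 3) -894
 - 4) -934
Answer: 3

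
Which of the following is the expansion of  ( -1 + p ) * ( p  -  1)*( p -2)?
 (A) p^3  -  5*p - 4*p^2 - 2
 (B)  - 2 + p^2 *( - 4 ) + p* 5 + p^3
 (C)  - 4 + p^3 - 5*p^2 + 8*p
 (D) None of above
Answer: B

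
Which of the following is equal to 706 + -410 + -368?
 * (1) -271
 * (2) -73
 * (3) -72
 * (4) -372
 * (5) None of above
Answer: 3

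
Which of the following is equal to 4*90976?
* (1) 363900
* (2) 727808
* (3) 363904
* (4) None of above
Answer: 3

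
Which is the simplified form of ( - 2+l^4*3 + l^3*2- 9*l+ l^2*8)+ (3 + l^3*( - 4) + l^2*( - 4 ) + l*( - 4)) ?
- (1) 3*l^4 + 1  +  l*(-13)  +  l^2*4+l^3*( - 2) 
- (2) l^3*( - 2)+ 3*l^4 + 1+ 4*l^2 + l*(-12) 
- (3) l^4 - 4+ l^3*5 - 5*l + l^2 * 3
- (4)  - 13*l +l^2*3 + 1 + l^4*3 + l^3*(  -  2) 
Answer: 1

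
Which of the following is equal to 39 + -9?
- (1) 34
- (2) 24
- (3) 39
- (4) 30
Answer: 4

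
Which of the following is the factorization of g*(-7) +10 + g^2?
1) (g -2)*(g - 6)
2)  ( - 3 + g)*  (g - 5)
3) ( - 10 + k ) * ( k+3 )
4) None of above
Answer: 4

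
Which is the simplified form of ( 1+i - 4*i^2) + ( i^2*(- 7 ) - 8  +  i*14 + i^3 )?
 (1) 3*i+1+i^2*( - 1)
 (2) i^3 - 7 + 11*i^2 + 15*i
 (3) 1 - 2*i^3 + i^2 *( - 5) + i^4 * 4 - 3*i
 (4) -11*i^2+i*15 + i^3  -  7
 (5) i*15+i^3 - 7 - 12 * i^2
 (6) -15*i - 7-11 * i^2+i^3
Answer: 4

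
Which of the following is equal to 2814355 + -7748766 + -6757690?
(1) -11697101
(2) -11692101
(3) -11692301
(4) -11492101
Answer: 2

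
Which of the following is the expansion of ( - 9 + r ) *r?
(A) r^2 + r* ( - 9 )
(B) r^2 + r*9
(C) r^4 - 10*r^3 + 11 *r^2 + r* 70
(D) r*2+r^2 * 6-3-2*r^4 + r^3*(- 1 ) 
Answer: A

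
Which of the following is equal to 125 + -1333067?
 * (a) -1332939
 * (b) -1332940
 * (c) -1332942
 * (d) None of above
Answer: c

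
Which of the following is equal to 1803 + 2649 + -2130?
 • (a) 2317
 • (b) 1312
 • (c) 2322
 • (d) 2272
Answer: c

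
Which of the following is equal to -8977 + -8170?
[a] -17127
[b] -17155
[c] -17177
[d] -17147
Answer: d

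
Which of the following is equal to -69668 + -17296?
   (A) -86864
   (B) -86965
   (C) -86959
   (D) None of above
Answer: D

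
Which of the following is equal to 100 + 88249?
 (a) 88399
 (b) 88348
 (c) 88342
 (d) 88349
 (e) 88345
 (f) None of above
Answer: d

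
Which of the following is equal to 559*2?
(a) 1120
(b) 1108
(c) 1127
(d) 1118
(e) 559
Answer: d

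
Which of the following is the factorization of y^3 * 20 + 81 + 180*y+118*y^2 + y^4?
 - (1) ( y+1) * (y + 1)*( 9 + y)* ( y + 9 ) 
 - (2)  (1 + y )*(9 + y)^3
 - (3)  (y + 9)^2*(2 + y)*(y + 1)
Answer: 1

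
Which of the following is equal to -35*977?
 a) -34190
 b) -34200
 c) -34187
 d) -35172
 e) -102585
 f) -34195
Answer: f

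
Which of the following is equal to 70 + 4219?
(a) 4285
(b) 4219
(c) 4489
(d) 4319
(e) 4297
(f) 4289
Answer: f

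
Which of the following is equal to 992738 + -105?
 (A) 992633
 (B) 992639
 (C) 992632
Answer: A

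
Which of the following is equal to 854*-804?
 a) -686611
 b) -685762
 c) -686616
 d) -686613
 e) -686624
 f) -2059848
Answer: c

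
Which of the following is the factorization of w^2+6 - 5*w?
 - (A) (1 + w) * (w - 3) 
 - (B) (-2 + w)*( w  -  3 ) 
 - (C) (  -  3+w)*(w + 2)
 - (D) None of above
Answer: B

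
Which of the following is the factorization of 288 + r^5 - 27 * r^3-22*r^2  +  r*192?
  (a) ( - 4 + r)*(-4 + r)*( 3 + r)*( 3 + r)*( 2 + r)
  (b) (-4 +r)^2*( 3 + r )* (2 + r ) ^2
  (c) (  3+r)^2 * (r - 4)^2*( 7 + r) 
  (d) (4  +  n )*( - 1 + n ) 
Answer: a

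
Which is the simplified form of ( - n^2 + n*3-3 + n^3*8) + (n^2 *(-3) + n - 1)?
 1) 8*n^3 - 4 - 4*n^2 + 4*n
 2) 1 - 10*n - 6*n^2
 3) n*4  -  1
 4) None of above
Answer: 1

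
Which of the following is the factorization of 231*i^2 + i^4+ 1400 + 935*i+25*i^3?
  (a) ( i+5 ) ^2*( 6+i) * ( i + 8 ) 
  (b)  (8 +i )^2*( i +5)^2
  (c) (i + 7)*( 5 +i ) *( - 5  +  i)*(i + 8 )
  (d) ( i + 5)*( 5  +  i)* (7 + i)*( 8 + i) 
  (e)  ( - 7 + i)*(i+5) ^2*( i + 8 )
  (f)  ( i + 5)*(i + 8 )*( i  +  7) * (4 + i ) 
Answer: d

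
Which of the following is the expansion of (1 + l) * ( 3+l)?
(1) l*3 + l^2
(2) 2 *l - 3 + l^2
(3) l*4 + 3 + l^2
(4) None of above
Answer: 3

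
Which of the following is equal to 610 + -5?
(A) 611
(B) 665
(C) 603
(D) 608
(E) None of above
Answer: E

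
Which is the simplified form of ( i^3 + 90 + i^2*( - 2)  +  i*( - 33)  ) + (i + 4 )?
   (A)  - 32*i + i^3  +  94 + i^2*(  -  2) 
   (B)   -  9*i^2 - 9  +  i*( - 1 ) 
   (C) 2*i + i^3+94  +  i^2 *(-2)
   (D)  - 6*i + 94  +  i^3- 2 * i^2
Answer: A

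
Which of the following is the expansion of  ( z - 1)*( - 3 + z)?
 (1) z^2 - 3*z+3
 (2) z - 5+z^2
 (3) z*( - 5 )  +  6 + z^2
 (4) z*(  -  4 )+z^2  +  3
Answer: 4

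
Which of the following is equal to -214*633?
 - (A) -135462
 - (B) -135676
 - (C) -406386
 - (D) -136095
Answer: A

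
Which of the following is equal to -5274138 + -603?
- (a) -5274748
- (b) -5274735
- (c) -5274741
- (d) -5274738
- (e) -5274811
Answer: c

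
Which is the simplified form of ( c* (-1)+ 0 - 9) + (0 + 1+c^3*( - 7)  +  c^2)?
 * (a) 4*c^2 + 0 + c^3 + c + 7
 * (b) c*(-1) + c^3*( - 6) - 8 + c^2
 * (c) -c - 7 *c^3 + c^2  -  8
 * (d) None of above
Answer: c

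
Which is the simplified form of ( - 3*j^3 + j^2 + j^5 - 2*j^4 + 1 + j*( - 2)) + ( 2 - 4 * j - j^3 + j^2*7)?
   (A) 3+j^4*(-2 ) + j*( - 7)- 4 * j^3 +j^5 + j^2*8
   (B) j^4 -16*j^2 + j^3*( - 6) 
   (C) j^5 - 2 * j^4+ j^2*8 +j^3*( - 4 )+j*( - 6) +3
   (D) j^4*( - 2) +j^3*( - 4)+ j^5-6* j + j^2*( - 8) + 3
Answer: C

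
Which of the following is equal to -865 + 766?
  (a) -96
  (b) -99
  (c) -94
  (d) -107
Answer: b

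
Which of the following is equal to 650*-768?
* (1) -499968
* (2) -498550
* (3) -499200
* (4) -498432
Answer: 3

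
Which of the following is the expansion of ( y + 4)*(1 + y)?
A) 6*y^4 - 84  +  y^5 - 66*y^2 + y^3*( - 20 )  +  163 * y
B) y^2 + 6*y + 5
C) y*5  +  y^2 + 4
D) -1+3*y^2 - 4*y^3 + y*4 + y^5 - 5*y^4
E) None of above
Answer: C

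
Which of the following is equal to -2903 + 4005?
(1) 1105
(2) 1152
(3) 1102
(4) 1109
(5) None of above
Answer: 3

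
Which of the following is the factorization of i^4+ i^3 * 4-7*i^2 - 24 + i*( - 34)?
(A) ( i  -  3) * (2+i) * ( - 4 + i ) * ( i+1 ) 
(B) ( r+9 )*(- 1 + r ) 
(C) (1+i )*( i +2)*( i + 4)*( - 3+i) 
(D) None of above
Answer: C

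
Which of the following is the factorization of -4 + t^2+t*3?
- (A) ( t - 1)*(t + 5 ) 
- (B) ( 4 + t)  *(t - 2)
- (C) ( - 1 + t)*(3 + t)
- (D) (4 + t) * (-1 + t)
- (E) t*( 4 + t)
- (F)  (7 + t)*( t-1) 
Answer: D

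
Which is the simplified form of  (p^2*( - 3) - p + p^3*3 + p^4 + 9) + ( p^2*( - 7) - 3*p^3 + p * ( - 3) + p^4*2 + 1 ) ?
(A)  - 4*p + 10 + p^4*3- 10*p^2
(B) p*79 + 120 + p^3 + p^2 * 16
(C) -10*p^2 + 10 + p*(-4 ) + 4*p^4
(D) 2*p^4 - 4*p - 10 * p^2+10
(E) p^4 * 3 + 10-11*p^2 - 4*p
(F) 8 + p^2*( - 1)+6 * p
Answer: A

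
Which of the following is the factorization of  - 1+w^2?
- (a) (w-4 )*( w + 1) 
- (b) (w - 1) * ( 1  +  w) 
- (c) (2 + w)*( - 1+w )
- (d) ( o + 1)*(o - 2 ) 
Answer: b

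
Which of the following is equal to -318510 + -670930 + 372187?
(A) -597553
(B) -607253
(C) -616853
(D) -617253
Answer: D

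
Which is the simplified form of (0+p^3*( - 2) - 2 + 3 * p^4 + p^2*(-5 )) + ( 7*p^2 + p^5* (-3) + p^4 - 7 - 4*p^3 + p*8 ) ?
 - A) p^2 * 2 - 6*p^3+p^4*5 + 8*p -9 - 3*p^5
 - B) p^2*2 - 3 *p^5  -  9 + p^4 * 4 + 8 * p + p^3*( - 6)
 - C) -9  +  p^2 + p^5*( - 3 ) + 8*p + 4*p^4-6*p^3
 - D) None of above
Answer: B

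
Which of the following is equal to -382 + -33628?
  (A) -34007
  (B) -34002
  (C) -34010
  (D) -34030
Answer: C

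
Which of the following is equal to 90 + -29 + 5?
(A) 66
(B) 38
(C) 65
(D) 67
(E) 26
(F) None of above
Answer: A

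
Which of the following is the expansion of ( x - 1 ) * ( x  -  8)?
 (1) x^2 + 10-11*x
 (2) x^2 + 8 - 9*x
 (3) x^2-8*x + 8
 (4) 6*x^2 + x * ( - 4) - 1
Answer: 2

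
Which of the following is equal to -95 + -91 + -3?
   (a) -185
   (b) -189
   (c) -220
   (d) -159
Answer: b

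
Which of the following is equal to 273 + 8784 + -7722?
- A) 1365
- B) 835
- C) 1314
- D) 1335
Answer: D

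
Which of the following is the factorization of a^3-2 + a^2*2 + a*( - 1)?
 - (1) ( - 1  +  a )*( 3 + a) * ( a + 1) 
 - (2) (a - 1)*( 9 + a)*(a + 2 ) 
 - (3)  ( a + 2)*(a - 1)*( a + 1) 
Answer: 3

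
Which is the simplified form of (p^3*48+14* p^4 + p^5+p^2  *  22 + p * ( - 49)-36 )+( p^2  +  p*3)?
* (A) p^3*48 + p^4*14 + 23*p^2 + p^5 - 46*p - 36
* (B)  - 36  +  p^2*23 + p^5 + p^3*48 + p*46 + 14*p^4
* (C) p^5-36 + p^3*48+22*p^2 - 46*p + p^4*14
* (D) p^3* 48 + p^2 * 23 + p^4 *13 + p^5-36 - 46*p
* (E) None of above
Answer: A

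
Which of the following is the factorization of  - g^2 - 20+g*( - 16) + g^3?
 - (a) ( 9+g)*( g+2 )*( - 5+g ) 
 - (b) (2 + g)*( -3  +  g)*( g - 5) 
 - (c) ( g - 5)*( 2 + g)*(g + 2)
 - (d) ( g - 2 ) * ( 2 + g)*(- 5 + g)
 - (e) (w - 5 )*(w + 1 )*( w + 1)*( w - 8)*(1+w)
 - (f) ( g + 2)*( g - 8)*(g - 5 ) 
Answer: c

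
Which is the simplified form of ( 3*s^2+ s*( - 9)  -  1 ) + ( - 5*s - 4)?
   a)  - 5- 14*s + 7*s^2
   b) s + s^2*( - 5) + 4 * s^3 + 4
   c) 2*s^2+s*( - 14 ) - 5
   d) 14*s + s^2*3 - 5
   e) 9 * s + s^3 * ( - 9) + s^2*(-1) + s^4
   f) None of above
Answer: f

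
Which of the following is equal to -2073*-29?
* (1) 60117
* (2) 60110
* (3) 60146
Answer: 1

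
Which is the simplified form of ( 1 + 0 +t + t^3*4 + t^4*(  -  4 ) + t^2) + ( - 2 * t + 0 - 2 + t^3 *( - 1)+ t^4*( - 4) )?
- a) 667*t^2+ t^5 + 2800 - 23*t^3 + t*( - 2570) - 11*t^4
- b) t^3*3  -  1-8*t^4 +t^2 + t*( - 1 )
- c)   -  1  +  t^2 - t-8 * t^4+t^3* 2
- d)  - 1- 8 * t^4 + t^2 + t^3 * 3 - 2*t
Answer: b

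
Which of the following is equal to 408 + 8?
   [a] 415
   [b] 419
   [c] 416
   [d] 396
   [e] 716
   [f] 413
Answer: c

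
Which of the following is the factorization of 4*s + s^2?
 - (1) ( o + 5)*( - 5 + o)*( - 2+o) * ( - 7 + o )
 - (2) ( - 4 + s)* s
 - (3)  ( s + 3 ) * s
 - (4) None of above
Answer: 4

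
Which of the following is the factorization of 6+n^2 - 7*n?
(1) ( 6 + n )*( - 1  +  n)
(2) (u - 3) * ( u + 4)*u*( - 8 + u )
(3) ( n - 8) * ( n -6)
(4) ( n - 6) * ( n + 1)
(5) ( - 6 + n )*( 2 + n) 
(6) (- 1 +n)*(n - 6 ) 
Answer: 6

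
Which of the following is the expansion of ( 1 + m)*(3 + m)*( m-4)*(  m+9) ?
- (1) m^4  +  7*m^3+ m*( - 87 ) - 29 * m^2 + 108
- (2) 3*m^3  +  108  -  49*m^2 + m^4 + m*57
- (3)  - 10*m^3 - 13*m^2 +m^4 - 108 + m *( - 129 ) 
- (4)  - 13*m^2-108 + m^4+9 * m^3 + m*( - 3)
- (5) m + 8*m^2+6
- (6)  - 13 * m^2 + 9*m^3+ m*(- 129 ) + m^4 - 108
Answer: 6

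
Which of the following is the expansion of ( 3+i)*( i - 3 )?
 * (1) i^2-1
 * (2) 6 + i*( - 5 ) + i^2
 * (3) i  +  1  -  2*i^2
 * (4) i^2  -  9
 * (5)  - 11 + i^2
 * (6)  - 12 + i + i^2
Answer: 4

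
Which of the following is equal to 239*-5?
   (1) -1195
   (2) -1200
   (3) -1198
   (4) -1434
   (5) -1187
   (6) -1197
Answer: 1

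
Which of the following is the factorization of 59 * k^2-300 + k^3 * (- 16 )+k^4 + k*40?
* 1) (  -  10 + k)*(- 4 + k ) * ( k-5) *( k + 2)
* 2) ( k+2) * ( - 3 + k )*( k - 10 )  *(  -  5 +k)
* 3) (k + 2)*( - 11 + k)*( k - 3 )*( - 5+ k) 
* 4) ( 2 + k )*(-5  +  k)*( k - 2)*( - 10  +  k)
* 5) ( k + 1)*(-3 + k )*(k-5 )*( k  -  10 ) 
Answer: 2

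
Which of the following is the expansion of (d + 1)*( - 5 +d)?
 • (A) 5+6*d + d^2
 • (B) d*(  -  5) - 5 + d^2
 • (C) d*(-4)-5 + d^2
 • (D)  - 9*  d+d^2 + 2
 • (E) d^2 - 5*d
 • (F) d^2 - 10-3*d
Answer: C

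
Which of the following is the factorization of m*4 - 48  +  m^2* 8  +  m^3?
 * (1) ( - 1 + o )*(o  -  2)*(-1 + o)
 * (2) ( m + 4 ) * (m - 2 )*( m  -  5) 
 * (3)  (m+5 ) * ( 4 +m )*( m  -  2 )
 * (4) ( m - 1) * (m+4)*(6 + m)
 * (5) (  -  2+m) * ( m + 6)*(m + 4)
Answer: 5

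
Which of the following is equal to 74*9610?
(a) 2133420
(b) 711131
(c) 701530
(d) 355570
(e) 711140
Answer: e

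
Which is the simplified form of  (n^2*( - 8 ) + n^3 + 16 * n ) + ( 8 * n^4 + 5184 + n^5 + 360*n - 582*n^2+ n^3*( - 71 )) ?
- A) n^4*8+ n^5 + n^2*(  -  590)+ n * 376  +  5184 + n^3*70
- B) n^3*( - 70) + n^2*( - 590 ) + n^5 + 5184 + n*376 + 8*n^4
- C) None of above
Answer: B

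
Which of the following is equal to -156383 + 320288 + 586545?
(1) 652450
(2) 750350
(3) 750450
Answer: 3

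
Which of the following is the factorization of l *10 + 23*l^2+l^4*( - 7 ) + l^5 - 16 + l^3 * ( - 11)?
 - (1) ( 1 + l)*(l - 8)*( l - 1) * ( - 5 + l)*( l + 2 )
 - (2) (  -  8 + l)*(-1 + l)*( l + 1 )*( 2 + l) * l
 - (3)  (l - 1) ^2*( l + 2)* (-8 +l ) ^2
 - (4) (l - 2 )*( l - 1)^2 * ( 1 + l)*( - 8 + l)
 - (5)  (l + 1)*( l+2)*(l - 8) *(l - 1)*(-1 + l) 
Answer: 5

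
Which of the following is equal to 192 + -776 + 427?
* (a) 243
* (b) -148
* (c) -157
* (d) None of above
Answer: c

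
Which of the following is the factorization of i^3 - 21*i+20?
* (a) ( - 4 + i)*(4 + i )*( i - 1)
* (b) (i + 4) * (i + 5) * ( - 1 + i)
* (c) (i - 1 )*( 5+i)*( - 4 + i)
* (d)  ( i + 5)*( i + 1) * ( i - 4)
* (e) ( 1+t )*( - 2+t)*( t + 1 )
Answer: c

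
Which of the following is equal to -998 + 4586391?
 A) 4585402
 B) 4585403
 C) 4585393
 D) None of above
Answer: C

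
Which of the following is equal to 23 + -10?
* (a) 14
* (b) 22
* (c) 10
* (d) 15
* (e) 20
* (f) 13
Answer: f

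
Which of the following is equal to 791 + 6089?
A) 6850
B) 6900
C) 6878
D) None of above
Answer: D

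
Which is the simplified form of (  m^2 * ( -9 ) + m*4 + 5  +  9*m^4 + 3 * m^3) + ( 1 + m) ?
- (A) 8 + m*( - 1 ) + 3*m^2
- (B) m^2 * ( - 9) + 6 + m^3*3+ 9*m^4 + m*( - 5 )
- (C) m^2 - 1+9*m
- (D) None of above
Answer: D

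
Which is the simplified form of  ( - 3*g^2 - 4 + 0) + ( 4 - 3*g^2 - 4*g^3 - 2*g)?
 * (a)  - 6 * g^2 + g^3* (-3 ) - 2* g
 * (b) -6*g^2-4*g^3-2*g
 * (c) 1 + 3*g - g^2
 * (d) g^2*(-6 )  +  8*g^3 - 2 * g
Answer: b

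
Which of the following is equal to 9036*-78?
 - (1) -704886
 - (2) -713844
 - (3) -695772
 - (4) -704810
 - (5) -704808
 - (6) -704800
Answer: 5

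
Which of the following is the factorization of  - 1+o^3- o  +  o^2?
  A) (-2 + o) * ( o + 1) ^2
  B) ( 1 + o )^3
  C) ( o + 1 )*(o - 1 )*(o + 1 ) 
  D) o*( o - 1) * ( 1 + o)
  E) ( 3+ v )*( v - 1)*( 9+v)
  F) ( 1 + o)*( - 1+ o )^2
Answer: C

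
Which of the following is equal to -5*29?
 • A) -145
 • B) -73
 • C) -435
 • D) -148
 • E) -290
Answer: A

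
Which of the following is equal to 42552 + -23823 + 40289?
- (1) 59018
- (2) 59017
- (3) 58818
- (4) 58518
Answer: 1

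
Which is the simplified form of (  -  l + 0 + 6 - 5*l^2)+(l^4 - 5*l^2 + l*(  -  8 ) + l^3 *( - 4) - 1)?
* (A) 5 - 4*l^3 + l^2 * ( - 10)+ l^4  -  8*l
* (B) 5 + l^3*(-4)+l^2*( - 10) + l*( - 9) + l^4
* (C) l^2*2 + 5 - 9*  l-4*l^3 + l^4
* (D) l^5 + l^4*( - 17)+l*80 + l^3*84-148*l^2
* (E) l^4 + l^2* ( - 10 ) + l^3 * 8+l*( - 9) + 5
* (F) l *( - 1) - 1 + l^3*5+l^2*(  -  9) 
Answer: B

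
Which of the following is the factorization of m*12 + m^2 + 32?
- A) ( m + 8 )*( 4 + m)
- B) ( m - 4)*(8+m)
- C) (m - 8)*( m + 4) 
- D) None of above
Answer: A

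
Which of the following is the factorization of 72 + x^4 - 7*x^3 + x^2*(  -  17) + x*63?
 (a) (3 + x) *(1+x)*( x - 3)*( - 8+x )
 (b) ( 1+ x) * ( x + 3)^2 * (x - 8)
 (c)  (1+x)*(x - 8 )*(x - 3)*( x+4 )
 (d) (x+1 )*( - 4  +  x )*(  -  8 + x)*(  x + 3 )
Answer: a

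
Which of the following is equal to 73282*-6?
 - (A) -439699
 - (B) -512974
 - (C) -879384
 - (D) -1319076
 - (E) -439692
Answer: E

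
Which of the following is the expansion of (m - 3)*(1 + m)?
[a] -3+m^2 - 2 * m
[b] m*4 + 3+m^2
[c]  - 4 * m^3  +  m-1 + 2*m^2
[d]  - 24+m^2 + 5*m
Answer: a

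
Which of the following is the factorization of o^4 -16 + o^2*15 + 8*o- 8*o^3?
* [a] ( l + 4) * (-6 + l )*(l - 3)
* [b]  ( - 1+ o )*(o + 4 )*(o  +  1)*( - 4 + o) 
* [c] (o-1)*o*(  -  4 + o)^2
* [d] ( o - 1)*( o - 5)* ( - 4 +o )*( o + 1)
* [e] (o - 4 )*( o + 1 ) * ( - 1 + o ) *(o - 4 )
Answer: e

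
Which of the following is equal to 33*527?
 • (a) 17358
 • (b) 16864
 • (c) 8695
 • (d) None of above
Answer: d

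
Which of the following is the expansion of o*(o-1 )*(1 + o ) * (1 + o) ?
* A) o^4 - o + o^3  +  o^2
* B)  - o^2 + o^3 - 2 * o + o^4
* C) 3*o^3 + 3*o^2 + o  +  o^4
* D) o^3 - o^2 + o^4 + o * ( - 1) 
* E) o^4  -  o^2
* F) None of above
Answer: D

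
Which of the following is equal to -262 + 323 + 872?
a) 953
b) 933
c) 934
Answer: b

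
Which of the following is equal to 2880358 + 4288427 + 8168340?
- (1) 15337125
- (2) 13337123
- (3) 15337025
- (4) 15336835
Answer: 1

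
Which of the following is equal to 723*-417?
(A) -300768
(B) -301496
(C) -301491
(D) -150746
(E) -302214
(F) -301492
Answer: C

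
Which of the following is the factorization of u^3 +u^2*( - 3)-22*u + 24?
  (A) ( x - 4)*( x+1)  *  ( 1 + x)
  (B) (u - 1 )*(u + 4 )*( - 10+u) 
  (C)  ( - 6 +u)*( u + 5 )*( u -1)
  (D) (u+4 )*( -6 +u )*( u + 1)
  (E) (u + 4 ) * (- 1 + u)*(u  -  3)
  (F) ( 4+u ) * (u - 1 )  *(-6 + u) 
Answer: F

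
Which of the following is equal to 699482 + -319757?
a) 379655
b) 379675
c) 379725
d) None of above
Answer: c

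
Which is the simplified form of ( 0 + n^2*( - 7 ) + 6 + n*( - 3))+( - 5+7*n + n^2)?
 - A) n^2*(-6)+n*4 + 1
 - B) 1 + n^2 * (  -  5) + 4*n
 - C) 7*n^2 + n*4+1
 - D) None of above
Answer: A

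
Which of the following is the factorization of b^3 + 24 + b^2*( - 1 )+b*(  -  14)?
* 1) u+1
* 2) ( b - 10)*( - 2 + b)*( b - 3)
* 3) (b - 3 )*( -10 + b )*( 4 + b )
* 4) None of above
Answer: 4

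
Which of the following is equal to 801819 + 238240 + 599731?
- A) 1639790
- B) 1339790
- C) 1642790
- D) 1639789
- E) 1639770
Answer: A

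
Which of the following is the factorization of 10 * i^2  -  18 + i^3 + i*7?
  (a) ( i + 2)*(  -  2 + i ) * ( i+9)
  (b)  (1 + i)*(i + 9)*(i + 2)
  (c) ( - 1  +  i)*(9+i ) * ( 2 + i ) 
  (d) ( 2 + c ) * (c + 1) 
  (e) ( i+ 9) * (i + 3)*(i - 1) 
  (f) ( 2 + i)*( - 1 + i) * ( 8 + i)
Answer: c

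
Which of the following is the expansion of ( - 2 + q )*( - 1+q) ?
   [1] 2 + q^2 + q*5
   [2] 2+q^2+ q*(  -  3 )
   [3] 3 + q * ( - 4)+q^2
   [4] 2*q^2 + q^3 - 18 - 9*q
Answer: 2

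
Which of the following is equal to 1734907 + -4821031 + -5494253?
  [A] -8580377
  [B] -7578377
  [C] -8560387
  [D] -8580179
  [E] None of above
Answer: A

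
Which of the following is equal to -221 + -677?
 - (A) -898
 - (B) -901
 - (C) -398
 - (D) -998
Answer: A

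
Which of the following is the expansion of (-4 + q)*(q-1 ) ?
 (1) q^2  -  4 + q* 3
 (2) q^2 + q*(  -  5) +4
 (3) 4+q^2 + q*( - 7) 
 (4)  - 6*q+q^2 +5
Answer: 2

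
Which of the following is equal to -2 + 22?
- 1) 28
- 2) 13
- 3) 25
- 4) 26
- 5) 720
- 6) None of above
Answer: 6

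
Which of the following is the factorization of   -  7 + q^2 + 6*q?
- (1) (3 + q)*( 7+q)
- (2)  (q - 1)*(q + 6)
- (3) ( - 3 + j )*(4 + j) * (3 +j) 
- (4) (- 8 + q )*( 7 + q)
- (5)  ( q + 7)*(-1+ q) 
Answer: 5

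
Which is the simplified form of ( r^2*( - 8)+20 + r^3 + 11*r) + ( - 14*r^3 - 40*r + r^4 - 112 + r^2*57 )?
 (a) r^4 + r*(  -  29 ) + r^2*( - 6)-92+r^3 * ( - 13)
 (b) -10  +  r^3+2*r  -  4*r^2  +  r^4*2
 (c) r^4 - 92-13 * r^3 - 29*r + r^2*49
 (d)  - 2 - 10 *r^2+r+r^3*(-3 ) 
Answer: c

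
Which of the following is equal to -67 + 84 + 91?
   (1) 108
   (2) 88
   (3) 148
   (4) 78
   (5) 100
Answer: 1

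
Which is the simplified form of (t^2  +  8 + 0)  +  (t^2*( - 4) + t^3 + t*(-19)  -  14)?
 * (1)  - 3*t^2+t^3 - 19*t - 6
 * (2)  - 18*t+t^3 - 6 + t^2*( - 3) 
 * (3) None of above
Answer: 1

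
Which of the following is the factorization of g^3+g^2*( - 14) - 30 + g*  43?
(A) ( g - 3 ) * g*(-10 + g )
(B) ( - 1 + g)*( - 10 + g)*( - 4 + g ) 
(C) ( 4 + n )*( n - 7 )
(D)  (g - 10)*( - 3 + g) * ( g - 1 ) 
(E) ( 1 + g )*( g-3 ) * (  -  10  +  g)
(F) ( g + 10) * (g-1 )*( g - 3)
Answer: D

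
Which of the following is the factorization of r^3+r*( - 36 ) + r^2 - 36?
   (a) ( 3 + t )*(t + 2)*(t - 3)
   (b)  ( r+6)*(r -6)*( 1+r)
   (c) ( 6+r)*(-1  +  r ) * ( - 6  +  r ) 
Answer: b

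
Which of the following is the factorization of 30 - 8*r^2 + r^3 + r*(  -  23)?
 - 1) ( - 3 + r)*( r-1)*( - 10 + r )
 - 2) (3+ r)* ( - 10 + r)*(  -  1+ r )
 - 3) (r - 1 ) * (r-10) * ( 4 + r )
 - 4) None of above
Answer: 2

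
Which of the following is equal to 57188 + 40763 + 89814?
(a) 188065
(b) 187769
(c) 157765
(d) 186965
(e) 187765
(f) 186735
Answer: e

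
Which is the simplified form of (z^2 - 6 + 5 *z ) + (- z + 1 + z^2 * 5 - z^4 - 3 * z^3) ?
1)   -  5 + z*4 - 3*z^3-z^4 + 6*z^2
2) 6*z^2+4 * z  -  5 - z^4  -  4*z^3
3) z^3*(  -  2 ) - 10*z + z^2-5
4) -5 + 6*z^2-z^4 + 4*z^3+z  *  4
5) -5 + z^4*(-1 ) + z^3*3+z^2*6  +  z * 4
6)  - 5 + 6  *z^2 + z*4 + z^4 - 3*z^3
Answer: 1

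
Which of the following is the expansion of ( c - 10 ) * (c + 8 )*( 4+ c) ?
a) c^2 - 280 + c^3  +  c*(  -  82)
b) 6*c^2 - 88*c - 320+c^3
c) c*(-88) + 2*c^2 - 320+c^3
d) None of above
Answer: c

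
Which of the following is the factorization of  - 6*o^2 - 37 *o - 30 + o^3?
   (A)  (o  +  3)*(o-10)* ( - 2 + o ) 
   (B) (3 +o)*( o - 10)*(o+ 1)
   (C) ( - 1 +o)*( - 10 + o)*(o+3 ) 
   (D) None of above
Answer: B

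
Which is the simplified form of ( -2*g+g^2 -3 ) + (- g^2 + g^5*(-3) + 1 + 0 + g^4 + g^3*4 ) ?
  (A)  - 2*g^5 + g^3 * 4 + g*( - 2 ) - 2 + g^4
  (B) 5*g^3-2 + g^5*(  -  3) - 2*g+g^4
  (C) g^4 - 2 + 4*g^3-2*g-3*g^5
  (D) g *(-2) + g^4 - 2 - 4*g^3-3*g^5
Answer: C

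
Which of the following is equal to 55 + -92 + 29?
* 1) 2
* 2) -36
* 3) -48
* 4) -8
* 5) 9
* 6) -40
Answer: 4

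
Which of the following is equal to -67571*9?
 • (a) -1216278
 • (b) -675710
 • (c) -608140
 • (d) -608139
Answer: d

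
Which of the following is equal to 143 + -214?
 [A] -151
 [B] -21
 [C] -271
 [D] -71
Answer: D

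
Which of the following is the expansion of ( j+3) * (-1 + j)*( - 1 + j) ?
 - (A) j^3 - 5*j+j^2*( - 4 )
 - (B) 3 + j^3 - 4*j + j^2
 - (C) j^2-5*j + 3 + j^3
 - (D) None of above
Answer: C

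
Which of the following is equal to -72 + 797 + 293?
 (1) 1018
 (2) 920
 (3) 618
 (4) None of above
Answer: 1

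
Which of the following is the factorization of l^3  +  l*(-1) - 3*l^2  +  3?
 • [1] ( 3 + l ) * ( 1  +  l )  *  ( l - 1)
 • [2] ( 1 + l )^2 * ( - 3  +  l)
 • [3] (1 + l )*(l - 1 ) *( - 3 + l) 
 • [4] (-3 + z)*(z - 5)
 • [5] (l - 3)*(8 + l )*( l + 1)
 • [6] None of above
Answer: 3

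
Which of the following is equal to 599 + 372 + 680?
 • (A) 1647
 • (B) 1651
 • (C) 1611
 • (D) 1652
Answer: B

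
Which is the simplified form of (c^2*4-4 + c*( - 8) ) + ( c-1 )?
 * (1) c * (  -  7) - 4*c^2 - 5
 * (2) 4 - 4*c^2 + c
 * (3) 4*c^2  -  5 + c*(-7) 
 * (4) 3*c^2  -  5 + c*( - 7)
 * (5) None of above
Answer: 3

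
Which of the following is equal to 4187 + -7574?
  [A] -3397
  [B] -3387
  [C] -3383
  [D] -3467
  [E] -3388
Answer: B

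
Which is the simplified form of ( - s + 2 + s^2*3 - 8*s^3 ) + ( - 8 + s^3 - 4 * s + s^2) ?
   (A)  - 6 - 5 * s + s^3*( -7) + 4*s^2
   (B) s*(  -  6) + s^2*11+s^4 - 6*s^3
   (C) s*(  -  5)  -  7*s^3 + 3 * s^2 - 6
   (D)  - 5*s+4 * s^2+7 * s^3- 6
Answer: A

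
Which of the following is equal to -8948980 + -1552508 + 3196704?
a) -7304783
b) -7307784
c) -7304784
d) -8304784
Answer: c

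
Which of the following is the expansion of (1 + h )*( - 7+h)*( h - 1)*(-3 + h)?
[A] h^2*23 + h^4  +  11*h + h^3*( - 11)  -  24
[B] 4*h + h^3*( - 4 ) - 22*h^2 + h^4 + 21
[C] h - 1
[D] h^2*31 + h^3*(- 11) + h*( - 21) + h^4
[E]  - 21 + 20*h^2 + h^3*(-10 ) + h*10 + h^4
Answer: E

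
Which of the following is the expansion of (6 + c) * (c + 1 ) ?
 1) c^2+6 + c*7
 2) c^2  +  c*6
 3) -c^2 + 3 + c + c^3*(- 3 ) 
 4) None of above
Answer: 1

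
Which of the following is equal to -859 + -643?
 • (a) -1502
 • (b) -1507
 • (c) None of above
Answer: a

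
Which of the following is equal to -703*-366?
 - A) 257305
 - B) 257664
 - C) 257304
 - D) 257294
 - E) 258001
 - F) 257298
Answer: F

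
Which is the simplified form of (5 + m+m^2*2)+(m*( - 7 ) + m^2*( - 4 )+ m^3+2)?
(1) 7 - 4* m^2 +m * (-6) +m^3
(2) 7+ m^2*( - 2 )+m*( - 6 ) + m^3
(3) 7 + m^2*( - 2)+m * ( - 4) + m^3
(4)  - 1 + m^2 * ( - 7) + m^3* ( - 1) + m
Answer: 2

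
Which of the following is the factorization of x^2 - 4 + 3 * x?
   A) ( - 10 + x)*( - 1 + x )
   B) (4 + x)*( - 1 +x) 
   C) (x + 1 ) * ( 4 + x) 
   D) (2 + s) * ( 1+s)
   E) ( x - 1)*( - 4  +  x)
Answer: B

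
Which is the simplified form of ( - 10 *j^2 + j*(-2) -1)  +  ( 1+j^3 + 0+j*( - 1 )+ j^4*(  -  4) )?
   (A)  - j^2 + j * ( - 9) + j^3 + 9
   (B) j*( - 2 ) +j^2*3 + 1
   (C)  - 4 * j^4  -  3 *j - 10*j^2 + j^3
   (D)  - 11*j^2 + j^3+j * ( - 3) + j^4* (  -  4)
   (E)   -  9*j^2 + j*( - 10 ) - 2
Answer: C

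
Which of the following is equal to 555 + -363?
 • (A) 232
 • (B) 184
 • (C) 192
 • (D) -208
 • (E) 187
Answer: C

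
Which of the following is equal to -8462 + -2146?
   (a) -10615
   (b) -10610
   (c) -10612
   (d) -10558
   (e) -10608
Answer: e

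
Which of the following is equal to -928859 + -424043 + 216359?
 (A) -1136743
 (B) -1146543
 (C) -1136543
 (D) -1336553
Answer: C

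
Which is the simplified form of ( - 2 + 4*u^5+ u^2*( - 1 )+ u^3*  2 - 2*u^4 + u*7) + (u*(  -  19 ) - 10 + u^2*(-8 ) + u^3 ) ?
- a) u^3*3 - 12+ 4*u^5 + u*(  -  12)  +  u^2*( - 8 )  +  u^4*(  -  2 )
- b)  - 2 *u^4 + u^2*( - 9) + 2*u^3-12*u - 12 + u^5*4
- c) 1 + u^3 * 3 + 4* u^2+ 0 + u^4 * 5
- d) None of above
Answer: d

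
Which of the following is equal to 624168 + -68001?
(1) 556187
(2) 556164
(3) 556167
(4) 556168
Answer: 3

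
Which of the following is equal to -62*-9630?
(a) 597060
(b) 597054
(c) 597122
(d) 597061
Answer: a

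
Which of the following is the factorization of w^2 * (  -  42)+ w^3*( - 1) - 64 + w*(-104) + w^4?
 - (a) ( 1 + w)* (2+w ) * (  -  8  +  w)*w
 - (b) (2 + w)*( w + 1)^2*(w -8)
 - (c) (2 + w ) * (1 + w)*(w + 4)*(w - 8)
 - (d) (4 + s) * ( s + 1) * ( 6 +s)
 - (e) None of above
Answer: c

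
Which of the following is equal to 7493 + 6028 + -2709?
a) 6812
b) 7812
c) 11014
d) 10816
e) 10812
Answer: e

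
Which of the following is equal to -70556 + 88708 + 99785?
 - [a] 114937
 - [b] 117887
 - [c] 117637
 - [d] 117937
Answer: d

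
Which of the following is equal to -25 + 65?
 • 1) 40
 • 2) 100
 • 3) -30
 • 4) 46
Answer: 1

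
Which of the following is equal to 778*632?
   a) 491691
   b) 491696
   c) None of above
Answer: b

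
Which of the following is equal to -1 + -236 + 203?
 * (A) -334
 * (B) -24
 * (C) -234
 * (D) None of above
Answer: D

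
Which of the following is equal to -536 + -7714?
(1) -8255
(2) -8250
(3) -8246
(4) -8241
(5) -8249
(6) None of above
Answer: 2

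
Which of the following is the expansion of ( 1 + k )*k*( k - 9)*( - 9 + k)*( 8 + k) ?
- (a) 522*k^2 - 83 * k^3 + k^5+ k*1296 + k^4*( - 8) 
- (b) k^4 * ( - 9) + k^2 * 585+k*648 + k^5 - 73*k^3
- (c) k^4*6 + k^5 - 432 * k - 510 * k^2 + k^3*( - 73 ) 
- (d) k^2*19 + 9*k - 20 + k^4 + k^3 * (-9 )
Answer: b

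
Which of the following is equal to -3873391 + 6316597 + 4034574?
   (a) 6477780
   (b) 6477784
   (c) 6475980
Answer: a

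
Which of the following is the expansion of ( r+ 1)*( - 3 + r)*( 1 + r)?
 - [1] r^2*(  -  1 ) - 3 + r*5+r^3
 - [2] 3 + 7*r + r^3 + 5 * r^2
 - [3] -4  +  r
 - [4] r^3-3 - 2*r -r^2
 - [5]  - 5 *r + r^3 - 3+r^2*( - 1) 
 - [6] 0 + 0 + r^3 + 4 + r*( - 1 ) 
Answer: 5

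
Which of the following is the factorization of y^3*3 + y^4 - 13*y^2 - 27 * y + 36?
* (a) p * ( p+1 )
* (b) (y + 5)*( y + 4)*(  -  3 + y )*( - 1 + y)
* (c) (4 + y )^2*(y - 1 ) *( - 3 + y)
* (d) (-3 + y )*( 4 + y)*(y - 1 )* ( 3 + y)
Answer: d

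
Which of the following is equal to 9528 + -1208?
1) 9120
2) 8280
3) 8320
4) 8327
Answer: 3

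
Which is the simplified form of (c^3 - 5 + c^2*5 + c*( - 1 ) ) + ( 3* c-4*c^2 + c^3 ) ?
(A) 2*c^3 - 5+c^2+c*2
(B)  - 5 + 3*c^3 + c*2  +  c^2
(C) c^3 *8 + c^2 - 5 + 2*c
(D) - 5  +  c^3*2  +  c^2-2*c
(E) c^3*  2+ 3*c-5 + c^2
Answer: A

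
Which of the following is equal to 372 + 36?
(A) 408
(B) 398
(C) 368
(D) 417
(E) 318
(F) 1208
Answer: A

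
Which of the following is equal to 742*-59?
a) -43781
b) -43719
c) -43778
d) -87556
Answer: c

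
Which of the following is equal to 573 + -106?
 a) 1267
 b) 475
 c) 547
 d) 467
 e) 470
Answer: d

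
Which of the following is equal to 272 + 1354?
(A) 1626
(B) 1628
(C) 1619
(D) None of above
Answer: A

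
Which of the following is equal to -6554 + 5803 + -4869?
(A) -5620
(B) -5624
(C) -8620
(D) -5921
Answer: A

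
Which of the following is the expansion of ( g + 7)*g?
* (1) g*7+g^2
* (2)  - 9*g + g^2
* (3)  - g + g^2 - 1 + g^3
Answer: 1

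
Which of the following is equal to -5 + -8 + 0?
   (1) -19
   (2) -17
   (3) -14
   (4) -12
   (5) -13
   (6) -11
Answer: 5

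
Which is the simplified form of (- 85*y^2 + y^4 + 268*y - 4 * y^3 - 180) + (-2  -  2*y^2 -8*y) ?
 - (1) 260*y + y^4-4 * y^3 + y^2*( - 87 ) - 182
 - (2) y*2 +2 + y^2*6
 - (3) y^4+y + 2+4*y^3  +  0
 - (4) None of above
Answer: 1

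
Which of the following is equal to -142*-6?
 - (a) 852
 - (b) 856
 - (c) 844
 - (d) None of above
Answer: a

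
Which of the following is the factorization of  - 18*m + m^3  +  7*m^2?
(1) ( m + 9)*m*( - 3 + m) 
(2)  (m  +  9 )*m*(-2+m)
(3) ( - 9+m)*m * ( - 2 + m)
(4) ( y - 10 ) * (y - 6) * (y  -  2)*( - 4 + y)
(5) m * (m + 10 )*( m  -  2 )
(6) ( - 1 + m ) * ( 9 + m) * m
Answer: 2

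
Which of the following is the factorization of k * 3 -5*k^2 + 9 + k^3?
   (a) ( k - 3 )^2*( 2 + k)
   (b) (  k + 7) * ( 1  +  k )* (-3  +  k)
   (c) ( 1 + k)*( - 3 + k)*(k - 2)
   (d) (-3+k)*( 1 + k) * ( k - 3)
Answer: d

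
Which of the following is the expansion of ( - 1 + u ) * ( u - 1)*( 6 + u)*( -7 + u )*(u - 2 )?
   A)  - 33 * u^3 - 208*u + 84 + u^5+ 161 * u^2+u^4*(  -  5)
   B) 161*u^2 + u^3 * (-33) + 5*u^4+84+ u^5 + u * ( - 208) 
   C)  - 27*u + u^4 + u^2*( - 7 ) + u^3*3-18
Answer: A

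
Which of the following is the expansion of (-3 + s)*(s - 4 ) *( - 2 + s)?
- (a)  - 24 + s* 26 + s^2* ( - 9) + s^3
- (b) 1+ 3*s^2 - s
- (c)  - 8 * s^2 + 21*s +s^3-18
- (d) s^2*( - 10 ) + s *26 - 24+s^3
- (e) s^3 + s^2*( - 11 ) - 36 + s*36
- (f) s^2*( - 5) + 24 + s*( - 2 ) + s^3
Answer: a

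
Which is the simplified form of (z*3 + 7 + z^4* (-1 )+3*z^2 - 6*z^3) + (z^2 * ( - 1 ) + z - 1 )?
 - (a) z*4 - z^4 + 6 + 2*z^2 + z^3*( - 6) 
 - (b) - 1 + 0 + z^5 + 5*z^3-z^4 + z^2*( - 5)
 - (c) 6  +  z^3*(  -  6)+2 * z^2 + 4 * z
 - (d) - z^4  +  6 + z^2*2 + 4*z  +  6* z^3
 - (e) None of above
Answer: a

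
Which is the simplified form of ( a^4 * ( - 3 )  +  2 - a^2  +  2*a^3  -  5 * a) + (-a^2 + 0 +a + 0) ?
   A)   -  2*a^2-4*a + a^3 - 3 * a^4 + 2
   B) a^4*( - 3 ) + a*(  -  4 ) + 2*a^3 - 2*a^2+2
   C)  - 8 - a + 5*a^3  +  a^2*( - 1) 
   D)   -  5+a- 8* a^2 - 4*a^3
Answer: B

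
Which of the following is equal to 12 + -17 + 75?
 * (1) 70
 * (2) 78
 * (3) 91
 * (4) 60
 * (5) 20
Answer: 1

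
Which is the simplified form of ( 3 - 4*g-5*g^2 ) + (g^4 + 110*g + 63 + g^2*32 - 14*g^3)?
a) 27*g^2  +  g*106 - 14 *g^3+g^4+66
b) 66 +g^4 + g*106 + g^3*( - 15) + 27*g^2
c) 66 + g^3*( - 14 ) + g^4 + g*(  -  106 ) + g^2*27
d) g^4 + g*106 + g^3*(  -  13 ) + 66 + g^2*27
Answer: a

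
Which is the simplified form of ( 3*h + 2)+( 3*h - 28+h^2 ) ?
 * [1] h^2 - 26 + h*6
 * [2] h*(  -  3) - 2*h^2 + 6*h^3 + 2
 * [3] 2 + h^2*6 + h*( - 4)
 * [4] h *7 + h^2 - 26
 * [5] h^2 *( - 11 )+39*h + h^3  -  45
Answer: 1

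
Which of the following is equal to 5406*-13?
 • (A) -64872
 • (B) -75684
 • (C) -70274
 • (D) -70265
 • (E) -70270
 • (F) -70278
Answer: F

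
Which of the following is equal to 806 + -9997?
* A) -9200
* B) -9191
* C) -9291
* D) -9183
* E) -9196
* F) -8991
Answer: B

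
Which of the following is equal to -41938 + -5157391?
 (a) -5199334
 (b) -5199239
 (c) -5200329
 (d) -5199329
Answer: d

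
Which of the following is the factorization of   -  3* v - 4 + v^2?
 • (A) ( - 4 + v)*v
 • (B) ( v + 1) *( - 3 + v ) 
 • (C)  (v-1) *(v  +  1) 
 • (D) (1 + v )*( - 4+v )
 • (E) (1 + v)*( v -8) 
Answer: D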